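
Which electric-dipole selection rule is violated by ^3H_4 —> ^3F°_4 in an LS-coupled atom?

ΔS = 0: S: 1 → 1 — passes.
ΔL = 0, ±1 (not L=0↔0): L: 5 → 3, ΔL = -2 — fails.
ΔJ = 0, ±1 (not J=0↔0): J: 4 → 4, ΔJ = +0 — passes.
Parity must change: even → odd — passes.

the ΔL = 0, ±1 rule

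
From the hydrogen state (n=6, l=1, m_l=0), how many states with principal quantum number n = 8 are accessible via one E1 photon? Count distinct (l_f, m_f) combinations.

4

E1 requires Δl = ±1, so l_f ∈ {0, 2}; with 0 ≤ l_f ≤ n_f−1 = 7, the allowed l_f values are {0, 2}.
For l_f = 0: m_f ∈ {m_i−1, m_i, m_i+1} ∩ [−0, 0] = {0} → 1 state.
For l_f = 2: m_f ∈ {m_i−1, m_i, m_i+1} ∩ [−2, 2] = {-1, 0, 1} → 3 states.
Total: 4.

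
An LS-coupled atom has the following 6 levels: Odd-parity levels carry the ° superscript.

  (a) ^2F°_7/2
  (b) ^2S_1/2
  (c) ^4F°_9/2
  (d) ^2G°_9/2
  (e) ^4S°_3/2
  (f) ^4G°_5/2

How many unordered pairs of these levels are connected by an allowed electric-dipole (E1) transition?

(a)–(b): forbidden (ΔL, ΔJ).
(a)–(c): forbidden (parity, ΔS).
(a)–(d): forbidden (parity).
(a)–(e): forbidden (parity, ΔS, ΔL, ΔJ).
(a)–(f): forbidden (parity, ΔS).
(b)–(c): forbidden (ΔS, ΔL, ΔJ).
(b)–(d): forbidden (ΔL, ΔJ).
(b)–(e): forbidden (ΔS, ΔL).
(b)–(f): forbidden (ΔS, ΔL, ΔJ).
(c)–(d): forbidden (parity, ΔS).
(c)–(e): forbidden (parity, ΔL, ΔJ).
(c)–(f): forbidden (parity, ΔJ).
(d)–(e): forbidden (parity, ΔS, ΔL, ΔJ).
(d)–(f): forbidden (parity, ΔS, ΔJ).
(e)–(f): forbidden (parity, ΔL).
Allowed pairs: 0 of 15.

0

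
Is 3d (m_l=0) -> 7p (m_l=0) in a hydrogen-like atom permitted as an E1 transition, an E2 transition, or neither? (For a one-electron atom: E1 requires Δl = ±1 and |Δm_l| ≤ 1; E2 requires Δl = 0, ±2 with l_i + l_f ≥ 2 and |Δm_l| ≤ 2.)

E1

Δl = 1 − 2 = -1; l_i + l_f = 3.
Δm_l = +0.
E1 (Δl = ±1, |Δm_l| ≤ 1): satisfied.
E2 (Δl = 0,±2, l_i+l_f ≥ 2, |Δm_l| ≤ 2): not satisfied.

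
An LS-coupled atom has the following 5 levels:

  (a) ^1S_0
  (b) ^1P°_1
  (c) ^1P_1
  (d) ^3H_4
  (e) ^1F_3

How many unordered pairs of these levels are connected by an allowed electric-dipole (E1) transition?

2

(a)–(b): allowed.
(a)–(c): forbidden (parity).
(a)–(d): forbidden (parity, ΔS, ΔL, ΔJ).
(a)–(e): forbidden (parity, ΔL, ΔJ).
(b)–(c): allowed.
(b)–(d): forbidden (ΔS, ΔL, ΔJ).
(b)–(e): forbidden (ΔL, ΔJ).
(c)–(d): forbidden (parity, ΔS, ΔL, ΔJ).
(c)–(e): forbidden (parity, ΔL, ΔJ).
(d)–(e): forbidden (parity, ΔS, ΔL).
Allowed pairs: 2 of 10.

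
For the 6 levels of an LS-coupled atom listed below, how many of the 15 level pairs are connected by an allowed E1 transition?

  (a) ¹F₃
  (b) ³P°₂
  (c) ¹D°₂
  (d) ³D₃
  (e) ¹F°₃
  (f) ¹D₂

(a)–(b): forbidden (ΔS, ΔL).
(a)–(c): allowed.
(a)–(d): forbidden (parity, ΔS).
(a)–(e): allowed.
(a)–(f): forbidden (parity).
(b)–(c): forbidden (parity, ΔS).
(b)–(d): allowed.
(b)–(e): forbidden (parity, ΔS, ΔL).
(b)–(f): forbidden (ΔS).
(c)–(d): forbidden (ΔS).
(c)–(e): forbidden (parity).
(c)–(f): allowed.
(d)–(e): forbidden (ΔS).
(d)–(f): forbidden (parity, ΔS).
(e)–(f): allowed.
Allowed pairs: 5 of 15.

5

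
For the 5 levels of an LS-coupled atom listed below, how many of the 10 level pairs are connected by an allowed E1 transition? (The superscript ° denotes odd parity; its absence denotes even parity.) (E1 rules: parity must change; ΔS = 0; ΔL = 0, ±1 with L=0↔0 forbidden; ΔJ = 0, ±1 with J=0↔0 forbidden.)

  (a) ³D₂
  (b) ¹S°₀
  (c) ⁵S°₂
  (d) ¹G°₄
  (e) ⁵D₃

(a)–(b): forbidden (ΔS, ΔL, ΔJ).
(a)–(c): forbidden (ΔS, ΔL).
(a)–(d): forbidden (ΔS, ΔL, ΔJ).
(a)–(e): forbidden (parity, ΔS).
(b)–(c): forbidden (parity, ΔS, ΔL, ΔJ).
(b)–(d): forbidden (parity, ΔL, ΔJ).
(b)–(e): forbidden (ΔS, ΔL, ΔJ).
(c)–(d): forbidden (parity, ΔS, ΔL, ΔJ).
(c)–(e): forbidden (ΔL).
(d)–(e): forbidden (ΔS, ΔL).
Allowed pairs: 0 of 10.

0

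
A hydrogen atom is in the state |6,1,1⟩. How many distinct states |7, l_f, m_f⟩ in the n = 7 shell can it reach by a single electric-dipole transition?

E1 requires Δl = ±1, so l_f ∈ {0, 2}; with 0 ≤ l_f ≤ n_f−1 = 6, the allowed l_f values are {0, 2}.
For l_f = 0: m_f ∈ {m_i−1, m_i, m_i+1} ∩ [−0, 0] = {0} → 1 state.
For l_f = 2: m_f ∈ {m_i−1, m_i, m_i+1} ∩ [−2, 2] = {0, 1, 2} → 3 states.
Total: 4.

4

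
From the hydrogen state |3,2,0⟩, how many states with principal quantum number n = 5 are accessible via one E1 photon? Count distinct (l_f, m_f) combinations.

6

E1 requires Δl = ±1, so l_f ∈ {1, 3}; with 0 ≤ l_f ≤ n_f−1 = 4, the allowed l_f values are {1, 3}.
For l_f = 1: m_f ∈ {m_i−1, m_i, m_i+1} ∩ [−1, 1] = {-1, 0, 1} → 3 states.
For l_f = 3: m_f ∈ {m_i−1, m_i, m_i+1} ∩ [−3, 3] = {-1, 0, 1} → 3 states.
Total: 6.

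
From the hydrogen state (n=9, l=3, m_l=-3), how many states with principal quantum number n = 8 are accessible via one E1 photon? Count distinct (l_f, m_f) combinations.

E1 requires Δl = ±1, so l_f ∈ {2, 4}; with 0 ≤ l_f ≤ n_f−1 = 7, the allowed l_f values are {2, 4}.
For l_f = 2: m_f ∈ {m_i−1, m_i, m_i+1} ∩ [−2, 2] = {-2} → 1 state.
For l_f = 4: m_f ∈ {m_i−1, m_i, m_i+1} ∩ [−4, 4] = {-4, -3, -2} → 3 states.
Total: 4.

4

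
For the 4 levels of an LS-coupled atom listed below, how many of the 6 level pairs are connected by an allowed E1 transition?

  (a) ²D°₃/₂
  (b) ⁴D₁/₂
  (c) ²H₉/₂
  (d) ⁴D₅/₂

(a)–(b): forbidden (ΔS).
(a)–(c): forbidden (ΔL, ΔJ).
(a)–(d): forbidden (ΔS).
(b)–(c): forbidden (parity, ΔS, ΔL, ΔJ).
(b)–(d): forbidden (parity, ΔJ).
(c)–(d): forbidden (parity, ΔS, ΔL, ΔJ).
Allowed pairs: 0 of 6.

0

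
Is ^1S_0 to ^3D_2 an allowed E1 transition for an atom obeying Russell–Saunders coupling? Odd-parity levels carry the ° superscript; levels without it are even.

Reading off the term symbols: S 0→1, L 0→2, J 0→2, parity even→even.
Parity must change: even → even — fails.
ΔS = 0: S: 0 → 1 — fails.
ΔL = 0, ±1 (not L=0↔0): L: 0 → 2, ΔL = +2 — fails.
ΔJ = 0, ±1 (not J=0↔0): J: 0 → 2, ΔJ = +2 — fails.
Rule(s) violated: parity, ΔS, ΔL, ΔJ.

forbidden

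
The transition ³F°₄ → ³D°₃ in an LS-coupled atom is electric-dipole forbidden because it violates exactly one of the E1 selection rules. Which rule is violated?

ΔS = 0: S: 1 → 1 — passes.
Parity must change: odd → odd — fails.
ΔJ = 0, ±1 (not J=0↔0): J: 4 → 3, ΔJ = -1 — passes.
ΔL = 0, ±1 (not L=0↔0): L: 3 → 2, ΔL = -1 — passes.

parity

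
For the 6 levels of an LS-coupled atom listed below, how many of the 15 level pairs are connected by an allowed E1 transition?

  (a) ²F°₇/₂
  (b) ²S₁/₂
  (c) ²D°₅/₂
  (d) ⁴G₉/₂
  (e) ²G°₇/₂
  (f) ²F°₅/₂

(a)–(b): forbidden (ΔL, ΔJ).
(a)–(c): forbidden (parity).
(a)–(d): forbidden (ΔS).
(a)–(e): forbidden (parity).
(a)–(f): forbidden (parity).
(b)–(c): forbidden (ΔL, ΔJ).
(b)–(d): forbidden (parity, ΔS, ΔL, ΔJ).
(b)–(e): forbidden (ΔL, ΔJ).
(b)–(f): forbidden (ΔL, ΔJ).
(c)–(d): forbidden (ΔS, ΔL, ΔJ).
(c)–(e): forbidden (parity, ΔL).
(c)–(f): forbidden (parity).
(d)–(e): forbidden (ΔS).
(d)–(f): forbidden (ΔS, ΔJ).
(e)–(f): forbidden (parity).
Allowed pairs: 0 of 15.

0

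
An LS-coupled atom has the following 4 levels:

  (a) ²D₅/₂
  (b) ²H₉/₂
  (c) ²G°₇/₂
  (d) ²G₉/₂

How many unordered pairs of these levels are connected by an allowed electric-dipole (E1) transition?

2

(a)–(b): forbidden (parity, ΔL, ΔJ).
(a)–(c): forbidden (ΔL).
(a)–(d): forbidden (parity, ΔL, ΔJ).
(b)–(c): allowed.
(b)–(d): forbidden (parity).
(c)–(d): allowed.
Allowed pairs: 2 of 6.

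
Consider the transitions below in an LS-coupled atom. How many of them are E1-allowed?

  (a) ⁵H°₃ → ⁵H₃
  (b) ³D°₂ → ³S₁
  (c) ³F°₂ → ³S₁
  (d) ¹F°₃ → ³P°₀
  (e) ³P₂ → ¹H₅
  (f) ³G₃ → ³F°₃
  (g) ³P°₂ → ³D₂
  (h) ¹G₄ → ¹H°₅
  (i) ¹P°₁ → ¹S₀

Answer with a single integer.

5

(a) allowed
(b) forbidden (ΔL fails)
(c) forbidden (ΔL fails)
(d) forbidden (parity, ΔS, ΔL, ΔJ fail)
(e) forbidden (parity, ΔS, ΔL, ΔJ fail)
(f) allowed
(g) allowed
(h) allowed
(i) allowed
Total allowed: 5 of 9.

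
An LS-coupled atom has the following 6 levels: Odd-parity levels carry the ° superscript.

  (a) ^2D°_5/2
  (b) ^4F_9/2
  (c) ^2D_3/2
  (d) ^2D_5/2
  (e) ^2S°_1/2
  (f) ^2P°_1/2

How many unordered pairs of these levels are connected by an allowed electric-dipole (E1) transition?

(a)–(b): forbidden (ΔS, ΔJ).
(a)–(c): allowed.
(a)–(d): allowed.
(a)–(e): forbidden (parity, ΔL, ΔJ).
(a)–(f): forbidden (parity, ΔJ).
(b)–(c): forbidden (parity, ΔS, ΔJ).
(b)–(d): forbidden (parity, ΔS, ΔJ).
(b)–(e): forbidden (ΔS, ΔL, ΔJ).
(b)–(f): forbidden (ΔS, ΔL, ΔJ).
(c)–(d): forbidden (parity).
(c)–(e): forbidden (ΔL).
(c)–(f): allowed.
(d)–(e): forbidden (ΔL, ΔJ).
(d)–(f): forbidden (ΔJ).
(e)–(f): forbidden (parity).
Allowed pairs: 3 of 15.

3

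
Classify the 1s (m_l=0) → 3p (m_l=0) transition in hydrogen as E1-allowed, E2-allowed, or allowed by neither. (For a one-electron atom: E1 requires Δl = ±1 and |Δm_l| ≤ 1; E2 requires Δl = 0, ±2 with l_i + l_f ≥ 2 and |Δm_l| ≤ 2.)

E1

Δl = 1 − 0 = +1; l_i + l_f = 1.
Δm_l = +0.
E1 (Δl = ±1, |Δm_l| ≤ 1): satisfied.
E2 (Δl = 0,±2, l_i+l_f ≥ 2, |Δm_l| ≤ 2): not satisfied.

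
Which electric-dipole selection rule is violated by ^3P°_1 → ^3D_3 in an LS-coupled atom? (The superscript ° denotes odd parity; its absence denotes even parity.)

Parity must change: odd → even — satisfied.
ΔS = 0: S: 1 → 1 — satisfied.
ΔL = 0, ±1 (not L=0↔0): L: 1 → 2, ΔL = +1 — satisfied.
ΔJ = 0, ±1 (not J=0↔0): J: 1 → 3, ΔJ = +2 — violated.

the ΔJ = 0, ±1 rule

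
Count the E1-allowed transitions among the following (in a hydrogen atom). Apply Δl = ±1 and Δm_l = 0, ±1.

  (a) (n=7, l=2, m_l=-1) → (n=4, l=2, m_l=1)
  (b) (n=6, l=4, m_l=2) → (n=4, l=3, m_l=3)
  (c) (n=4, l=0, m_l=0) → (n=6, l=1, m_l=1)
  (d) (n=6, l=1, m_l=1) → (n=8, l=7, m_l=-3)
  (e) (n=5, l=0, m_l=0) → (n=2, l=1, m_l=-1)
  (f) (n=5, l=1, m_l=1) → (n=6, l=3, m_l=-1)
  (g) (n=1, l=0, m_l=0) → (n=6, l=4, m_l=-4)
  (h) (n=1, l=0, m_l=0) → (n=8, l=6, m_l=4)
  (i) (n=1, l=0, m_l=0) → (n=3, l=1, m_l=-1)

(a) forbidden — Δl = +0 (E1 requires Δl = ±1); Δm_l = +2 (E1 requires Δm_l = 0, ±1)
(b) allowed
(c) allowed
(d) forbidden — Δl = +6 (E1 requires Δl = ±1); Δm_l = -4 (E1 requires Δm_l = 0, ±1)
(e) allowed
(f) forbidden — Δl = +2 (E1 requires Δl = ±1); Δm_l = -2 (E1 requires Δm_l = 0, ±1)
(g) forbidden — Δl = +4 (E1 requires Δl = ±1); Δm_l = -4 (E1 requires Δm_l = 0, ±1)
(h) forbidden — Δl = +6 (E1 requires Δl = ±1); Δm_l = +4 (E1 requires Δm_l = 0, ±1)
(i) allowed
Total allowed: 4 of 9.

4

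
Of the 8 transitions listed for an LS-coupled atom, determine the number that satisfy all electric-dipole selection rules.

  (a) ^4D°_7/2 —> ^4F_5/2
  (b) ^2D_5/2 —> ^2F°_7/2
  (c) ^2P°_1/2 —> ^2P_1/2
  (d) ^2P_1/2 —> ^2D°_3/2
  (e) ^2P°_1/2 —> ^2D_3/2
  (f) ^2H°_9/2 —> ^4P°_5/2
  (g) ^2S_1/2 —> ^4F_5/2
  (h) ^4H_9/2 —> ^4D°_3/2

(a) allowed
(b) allowed
(c) allowed
(d) allowed
(e) allowed
(f) forbidden (parity, ΔS, ΔL, ΔJ fail)
(g) forbidden (parity, ΔS, ΔL, ΔJ fail)
(h) forbidden (ΔL, ΔJ fail)
Total allowed: 5 of 8.

5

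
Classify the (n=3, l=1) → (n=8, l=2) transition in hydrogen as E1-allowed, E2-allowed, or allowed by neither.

E1

Δl = 2 − 1 = +1; l_i + l_f = 3.
E1 (Δl = ±1): satisfied.
E2 (Δl = 0,±2, l_i+l_f ≥ 2): not satisfied.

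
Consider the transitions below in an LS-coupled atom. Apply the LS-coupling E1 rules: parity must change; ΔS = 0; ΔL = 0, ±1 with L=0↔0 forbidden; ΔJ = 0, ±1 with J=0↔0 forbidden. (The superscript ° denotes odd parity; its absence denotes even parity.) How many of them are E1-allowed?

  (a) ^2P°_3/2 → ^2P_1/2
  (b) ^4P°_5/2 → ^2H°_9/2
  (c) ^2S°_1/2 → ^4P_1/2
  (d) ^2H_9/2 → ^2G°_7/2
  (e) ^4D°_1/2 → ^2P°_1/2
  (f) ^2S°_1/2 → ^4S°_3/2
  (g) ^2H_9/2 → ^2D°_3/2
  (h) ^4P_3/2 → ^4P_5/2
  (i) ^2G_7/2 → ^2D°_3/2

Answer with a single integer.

(a) allowed
(b) forbidden (parity, ΔS, ΔL, ΔJ fail)
(c) forbidden (ΔS fails)
(d) allowed
(e) forbidden (parity, ΔS fail)
(f) forbidden (parity, ΔS, ΔL fail)
(g) forbidden (ΔL, ΔJ fail)
(h) forbidden (parity fails)
(i) forbidden (ΔL, ΔJ fail)
Total allowed: 2 of 9.

2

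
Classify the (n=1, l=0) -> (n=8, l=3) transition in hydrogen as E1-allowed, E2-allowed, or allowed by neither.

Δl = 3 − 0 = +3; l_i + l_f = 3.
E1 (Δl = ±1): not satisfied.
E2 (Δl = 0,±2, l_i+l_f ≥ 2): not satisfied.

neither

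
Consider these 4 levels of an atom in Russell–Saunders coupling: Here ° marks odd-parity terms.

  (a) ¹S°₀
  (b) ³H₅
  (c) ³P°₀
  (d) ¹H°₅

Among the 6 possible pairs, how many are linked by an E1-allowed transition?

0

(a)–(b): forbidden (ΔS, ΔL, ΔJ).
(a)–(c): forbidden (parity, ΔS, ΔJ).
(a)–(d): forbidden (parity, ΔL, ΔJ).
(b)–(c): forbidden (ΔL, ΔJ).
(b)–(d): forbidden (ΔS).
(c)–(d): forbidden (parity, ΔS, ΔL, ΔJ).
Allowed pairs: 0 of 6.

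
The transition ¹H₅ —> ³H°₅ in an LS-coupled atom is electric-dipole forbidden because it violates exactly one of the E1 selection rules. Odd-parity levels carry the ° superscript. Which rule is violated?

the ΔS = 0 rule

Reading off the term symbols: S 0→1, L 5→5, J 5→5, parity even→odd.
Parity must change: even → odd — passes.
ΔJ = 0, ±1 (not J=0↔0): J: 5 → 5, ΔJ = +0 — passes.
ΔS = 0: S: 0 → 1 — fails.
ΔL = 0, ±1 (not L=0↔0): L: 5 → 5, ΔL = +0 — passes.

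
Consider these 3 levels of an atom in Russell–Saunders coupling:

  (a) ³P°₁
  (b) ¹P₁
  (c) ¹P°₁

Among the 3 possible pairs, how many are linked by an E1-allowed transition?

(a)–(b): forbidden (ΔS).
(a)–(c): forbidden (parity, ΔS).
(b)–(c): allowed.
Allowed pairs: 1 of 3.

1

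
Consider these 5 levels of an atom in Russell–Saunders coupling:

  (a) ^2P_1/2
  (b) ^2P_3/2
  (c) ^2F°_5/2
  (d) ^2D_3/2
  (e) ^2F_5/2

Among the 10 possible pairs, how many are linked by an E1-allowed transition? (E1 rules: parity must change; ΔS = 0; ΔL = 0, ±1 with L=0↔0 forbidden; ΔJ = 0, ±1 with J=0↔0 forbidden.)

2

(a)–(b): forbidden (parity).
(a)–(c): forbidden (ΔL, ΔJ).
(a)–(d): forbidden (parity).
(a)–(e): forbidden (parity, ΔL, ΔJ).
(b)–(c): forbidden (ΔL).
(b)–(d): forbidden (parity).
(b)–(e): forbidden (parity, ΔL).
(c)–(d): allowed.
(c)–(e): allowed.
(d)–(e): forbidden (parity).
Allowed pairs: 2 of 10.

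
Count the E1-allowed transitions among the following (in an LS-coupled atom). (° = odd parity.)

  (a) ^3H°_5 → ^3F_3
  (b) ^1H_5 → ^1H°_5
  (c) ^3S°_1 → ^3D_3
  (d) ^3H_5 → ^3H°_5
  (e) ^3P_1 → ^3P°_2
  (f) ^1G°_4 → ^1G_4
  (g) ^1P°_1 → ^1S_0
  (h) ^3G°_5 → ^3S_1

(a) forbidden (ΔL, ΔJ fail)
(b) allowed
(c) forbidden (ΔL, ΔJ fail)
(d) allowed
(e) allowed
(f) allowed
(g) allowed
(h) forbidden (ΔL, ΔJ fail)
Total allowed: 5 of 8.

5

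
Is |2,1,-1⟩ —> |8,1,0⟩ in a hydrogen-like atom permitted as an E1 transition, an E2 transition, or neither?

E2

Δl = 1 − 1 = +0; l_i + l_f = 2.
Δm_l = +1.
E1 (Δl = ±1, |Δm_l| ≤ 1): not satisfied.
E2 (Δl = 0,±2, l_i+l_f ≥ 2, |Δm_l| ≤ 2): satisfied.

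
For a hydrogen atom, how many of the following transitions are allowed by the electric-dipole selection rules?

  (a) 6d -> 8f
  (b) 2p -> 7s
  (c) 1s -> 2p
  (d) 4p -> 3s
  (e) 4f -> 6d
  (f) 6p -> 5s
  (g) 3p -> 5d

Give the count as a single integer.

(a) allowed
(b) allowed
(c) allowed
(d) allowed
(e) allowed
(f) allowed
(g) allowed
Total allowed: 7 of 7.

7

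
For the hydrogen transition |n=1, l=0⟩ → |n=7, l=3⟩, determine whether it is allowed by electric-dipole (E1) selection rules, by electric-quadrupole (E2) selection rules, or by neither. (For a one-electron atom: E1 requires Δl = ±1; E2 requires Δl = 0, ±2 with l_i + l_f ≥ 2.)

Δl = 3 − 0 = +3; l_i + l_f = 3.
E1 (Δl = ±1): not satisfied.
E2 (Δl = 0,±2, l_i+l_f ≥ 2): not satisfied.

neither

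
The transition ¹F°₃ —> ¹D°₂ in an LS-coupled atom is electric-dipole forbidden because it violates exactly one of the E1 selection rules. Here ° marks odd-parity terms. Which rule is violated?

parity

Parity must change: odd → odd — fails.
ΔS = 0: S: 0 → 0 — passes.
ΔL = 0, ±1 (not L=0↔0): L: 3 → 2, ΔL = -1 — passes.
ΔJ = 0, ±1 (not J=0↔0): J: 3 → 2, ΔJ = -1 — passes.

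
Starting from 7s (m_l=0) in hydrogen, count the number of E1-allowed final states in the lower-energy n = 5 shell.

E1 requires Δl = ±1, so l_f ∈ {-1, 1}; with 0 ≤ l_f ≤ n_f−1 = 4, the allowed l_f values are {1}.
For l_f = 1: m_f ∈ {m_i−1, m_i, m_i+1} ∩ [−1, 1] = {-1, 0, 1} → 3 states.
Total: 3.

3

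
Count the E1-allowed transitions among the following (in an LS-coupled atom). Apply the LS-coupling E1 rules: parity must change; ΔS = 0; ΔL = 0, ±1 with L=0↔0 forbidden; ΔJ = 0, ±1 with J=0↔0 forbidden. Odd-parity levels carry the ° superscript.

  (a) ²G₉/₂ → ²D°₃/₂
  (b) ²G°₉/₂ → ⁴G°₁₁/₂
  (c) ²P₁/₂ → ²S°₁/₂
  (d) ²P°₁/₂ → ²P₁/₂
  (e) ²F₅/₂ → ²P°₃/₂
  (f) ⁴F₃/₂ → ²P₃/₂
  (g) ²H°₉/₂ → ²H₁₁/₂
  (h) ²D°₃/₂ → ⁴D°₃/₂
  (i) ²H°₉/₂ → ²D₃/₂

(a) forbidden (ΔL, ΔJ fail)
(b) forbidden (parity, ΔS fail)
(c) allowed
(d) allowed
(e) forbidden (ΔL fails)
(f) forbidden (parity, ΔS, ΔL fail)
(g) allowed
(h) forbidden (parity, ΔS fail)
(i) forbidden (ΔL, ΔJ fail)
Total allowed: 3 of 9.

3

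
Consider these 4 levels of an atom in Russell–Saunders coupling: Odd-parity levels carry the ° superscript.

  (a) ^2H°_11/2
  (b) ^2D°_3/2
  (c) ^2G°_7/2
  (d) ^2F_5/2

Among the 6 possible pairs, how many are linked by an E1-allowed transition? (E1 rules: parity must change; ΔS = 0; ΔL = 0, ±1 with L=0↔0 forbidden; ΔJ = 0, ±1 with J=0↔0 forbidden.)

2

(a)–(b): forbidden (parity, ΔL, ΔJ).
(a)–(c): forbidden (parity, ΔJ).
(a)–(d): forbidden (ΔL, ΔJ).
(b)–(c): forbidden (parity, ΔL, ΔJ).
(b)–(d): allowed.
(c)–(d): allowed.
Allowed pairs: 2 of 6.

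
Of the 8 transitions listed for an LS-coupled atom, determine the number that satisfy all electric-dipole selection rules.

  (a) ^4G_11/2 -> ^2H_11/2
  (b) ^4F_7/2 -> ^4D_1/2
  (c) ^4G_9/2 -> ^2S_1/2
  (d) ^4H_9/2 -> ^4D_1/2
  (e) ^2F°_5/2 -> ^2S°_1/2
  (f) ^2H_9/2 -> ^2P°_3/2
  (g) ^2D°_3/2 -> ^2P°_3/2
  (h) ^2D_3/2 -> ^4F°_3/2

(a) forbidden (parity, ΔS fail)
(b) forbidden (parity, ΔJ fail)
(c) forbidden (parity, ΔS, ΔL, ΔJ fail)
(d) forbidden (parity, ΔL, ΔJ fail)
(e) forbidden (parity, ΔL, ΔJ fail)
(f) forbidden (ΔL, ΔJ fail)
(g) forbidden (parity fails)
(h) forbidden (ΔS fails)
Total allowed: 0 of 8.

0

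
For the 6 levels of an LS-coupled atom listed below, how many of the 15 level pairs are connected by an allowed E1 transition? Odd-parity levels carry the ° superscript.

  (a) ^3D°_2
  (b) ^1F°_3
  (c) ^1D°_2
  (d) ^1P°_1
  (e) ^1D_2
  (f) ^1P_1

(a)–(b): forbidden (parity, ΔS).
(a)–(c): forbidden (parity, ΔS).
(a)–(d): forbidden (parity, ΔS).
(a)–(e): forbidden (ΔS).
(a)–(f): forbidden (ΔS).
(b)–(c): forbidden (parity).
(b)–(d): forbidden (parity, ΔL, ΔJ).
(b)–(e): allowed.
(b)–(f): forbidden (ΔL, ΔJ).
(c)–(d): forbidden (parity).
(c)–(e): allowed.
(c)–(f): allowed.
(d)–(e): allowed.
(d)–(f): allowed.
(e)–(f): forbidden (parity).
Allowed pairs: 5 of 15.

5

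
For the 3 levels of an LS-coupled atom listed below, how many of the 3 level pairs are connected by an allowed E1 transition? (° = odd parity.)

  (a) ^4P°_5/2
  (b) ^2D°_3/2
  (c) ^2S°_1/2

(a)–(b): forbidden (parity, ΔS).
(a)–(c): forbidden (parity, ΔS, ΔJ).
(b)–(c): forbidden (parity, ΔL).
Allowed pairs: 0 of 3.

0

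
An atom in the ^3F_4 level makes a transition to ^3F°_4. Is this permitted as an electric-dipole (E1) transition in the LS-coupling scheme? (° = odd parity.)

allowed

Reading off the term symbols: S 1→1, L 3→3, J 4→4, parity even→odd.
ΔS = 0: S: 1 → 1 — satisfied.
Parity must change: even → odd — satisfied.
ΔJ = 0, ±1 (not J=0↔0): J: 4 → 4, ΔJ = +0 — satisfied.
ΔL = 0, ±1 (not L=0↔0): L: 3 → 3, ΔL = +0 — satisfied.
All four E1 rules are satisfied.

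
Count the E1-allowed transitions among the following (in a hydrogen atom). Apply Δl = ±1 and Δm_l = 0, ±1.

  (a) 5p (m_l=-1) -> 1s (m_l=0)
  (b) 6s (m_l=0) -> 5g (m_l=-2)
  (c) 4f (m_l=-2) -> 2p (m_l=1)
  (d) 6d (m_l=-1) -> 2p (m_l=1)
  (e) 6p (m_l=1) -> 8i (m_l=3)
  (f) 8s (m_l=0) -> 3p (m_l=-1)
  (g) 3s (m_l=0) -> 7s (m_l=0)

(a) allowed
(b) forbidden — Δl = +4 (E1 requires Δl = ±1); Δm_l = -2 (E1 requires Δm_l = 0, ±1)
(c) forbidden — Δl = -2 (E1 requires Δl = ±1); Δm_l = +3 (E1 requires Δm_l = 0, ±1)
(d) forbidden — Δm_l = +2 (E1 requires Δm_l = 0, ±1)
(e) forbidden — Δl = +5 (E1 requires Δl = ±1); Δm_l = +2 (E1 requires Δm_l = 0, ±1)
(f) allowed
(g) forbidden — Δl = +0 (E1 requires Δl = ±1)
Total allowed: 2 of 7.

2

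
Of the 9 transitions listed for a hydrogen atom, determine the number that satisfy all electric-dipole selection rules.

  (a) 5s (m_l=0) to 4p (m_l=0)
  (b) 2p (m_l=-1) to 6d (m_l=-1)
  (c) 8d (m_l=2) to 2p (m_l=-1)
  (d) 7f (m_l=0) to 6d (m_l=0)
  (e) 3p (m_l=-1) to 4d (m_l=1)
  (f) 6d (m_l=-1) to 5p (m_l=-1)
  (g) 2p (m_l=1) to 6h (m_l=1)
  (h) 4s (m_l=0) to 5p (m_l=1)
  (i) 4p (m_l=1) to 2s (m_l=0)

6

(a) allowed
(b) allowed
(c) forbidden — Δm_l = -3 (E1 requires Δm_l = 0, ±1)
(d) allowed
(e) forbidden — Δm_l = +2 (E1 requires Δm_l = 0, ±1)
(f) allowed
(g) forbidden — Δl = +4 (E1 requires Δl = ±1)
(h) allowed
(i) allowed
Total allowed: 6 of 9.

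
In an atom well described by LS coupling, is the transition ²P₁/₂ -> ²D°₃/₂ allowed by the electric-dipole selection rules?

Parity must change: even → odd — ok.
ΔS = 0: S: 1/2 → 1/2 — ok.
ΔL = 0, ±1 (not L=0↔0): L: 1 → 2, ΔL = +1 — ok.
ΔJ = 0, ±1 (not J=0↔0): J: 1/2 → 3/2, ΔJ = +1 — ok.
All four E1 rules are satisfied.

allowed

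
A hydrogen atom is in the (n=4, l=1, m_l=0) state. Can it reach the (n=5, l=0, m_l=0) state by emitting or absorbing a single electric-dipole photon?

allowed

Initial l = 1, final l = 0, so Δl = -1. E1 requires Δl = ±1: passes.
Δm_l = 0 − (0) = +0. E1 requires Δm_l = 0, ±1: passes.
All E1 selection rules are satisfied.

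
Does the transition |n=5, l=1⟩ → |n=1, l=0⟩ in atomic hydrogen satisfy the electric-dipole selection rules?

Δl = 0 − 1 = -1; the E1 rule Δl = ±1 is ok.
All E1 selection rules are satisfied.

allowed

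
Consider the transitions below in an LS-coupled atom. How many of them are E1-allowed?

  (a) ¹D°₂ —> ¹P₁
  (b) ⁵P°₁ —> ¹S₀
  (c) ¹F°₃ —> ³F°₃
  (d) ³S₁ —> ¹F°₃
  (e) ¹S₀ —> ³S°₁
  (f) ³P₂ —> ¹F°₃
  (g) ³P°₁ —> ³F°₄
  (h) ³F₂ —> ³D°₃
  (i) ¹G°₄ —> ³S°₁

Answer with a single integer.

(a) allowed
(b) forbidden (ΔS fails)
(c) forbidden (parity, ΔS fail)
(d) forbidden (ΔS, ΔL, ΔJ fail)
(e) forbidden (ΔS, ΔL fail)
(f) forbidden (ΔS, ΔL fail)
(g) forbidden (parity, ΔL, ΔJ fail)
(h) allowed
(i) forbidden (parity, ΔS, ΔL, ΔJ fail)
Total allowed: 2 of 9.

2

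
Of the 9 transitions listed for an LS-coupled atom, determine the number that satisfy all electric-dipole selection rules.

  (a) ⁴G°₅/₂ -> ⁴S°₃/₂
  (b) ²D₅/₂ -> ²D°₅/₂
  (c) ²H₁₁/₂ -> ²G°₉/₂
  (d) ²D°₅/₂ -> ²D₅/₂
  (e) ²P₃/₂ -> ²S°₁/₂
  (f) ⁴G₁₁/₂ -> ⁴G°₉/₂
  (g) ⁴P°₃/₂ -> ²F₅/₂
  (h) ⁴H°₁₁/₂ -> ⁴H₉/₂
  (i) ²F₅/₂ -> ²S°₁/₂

(a) forbidden (parity, ΔL fail)
(b) allowed
(c) allowed
(d) allowed
(e) allowed
(f) allowed
(g) forbidden (ΔS, ΔL fail)
(h) allowed
(i) forbidden (ΔL, ΔJ fail)
Total allowed: 6 of 9.

6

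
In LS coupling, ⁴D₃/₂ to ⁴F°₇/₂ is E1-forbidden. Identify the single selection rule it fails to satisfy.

Initial level: S=3/2, L=2, J=3/2, parity even. Final level: S=3/2, L=3, J=7/2, parity odd.
ΔL = 0, ±1 (not L=0↔0): L: 2 → 3, ΔL = +1 — passes.
Parity must change: even → odd — passes.
ΔS = 0: S: 3/2 → 3/2 — passes.
ΔJ = 0, ±1 (not J=0↔0): J: 3/2 → 7/2, ΔJ = +2 — fails.

the ΔJ = 0, ±1 rule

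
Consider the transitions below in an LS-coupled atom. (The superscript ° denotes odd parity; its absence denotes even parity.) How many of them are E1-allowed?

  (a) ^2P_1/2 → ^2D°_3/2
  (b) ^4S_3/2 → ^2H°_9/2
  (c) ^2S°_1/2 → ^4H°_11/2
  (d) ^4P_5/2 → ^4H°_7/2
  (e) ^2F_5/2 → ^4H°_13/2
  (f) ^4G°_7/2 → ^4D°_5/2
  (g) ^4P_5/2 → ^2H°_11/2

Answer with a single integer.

1

(a) allowed
(b) forbidden (ΔS, ΔL, ΔJ fail)
(c) forbidden (parity, ΔS, ΔL, ΔJ fail)
(d) forbidden (ΔL fails)
(e) forbidden (ΔS, ΔL, ΔJ fail)
(f) forbidden (parity, ΔL fail)
(g) forbidden (ΔS, ΔL, ΔJ fail)
Total allowed: 1 of 7.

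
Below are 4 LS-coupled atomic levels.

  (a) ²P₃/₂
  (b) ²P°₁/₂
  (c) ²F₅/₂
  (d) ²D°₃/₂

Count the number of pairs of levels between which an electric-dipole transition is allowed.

(a)–(b): allowed.
(a)–(c): forbidden (parity, ΔL).
(a)–(d): allowed.
(b)–(c): forbidden (ΔL, ΔJ).
(b)–(d): forbidden (parity).
(c)–(d): allowed.
Allowed pairs: 3 of 6.

3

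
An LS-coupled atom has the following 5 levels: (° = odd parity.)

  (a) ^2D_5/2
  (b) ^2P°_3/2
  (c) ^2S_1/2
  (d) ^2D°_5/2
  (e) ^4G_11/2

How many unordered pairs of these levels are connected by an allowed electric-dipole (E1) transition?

3

(a)–(b): allowed.
(a)–(c): forbidden (parity, ΔL, ΔJ).
(a)–(d): allowed.
(a)–(e): forbidden (parity, ΔS, ΔL, ΔJ).
(b)–(c): allowed.
(b)–(d): forbidden (parity).
(b)–(e): forbidden (ΔS, ΔL, ΔJ).
(c)–(d): forbidden (ΔL, ΔJ).
(c)–(e): forbidden (parity, ΔS, ΔL, ΔJ).
(d)–(e): forbidden (ΔS, ΔL, ΔJ).
Allowed pairs: 3 of 10.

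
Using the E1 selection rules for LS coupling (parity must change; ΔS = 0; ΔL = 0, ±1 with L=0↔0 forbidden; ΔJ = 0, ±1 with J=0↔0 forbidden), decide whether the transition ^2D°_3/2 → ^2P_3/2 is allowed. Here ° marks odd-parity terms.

allowed

Initial level: S=1/2, L=2, J=3/2, parity odd. Final level: S=1/2, L=1, J=3/2, parity even.
Parity must change: odd → even — ok.
ΔS = 0: S: 1/2 → 1/2 — ok.
ΔL = 0, ±1 (not L=0↔0): L: 2 → 1, ΔL = -1 — ok.
ΔJ = 0, ±1 (not J=0↔0): J: 3/2 → 3/2, ΔJ = +0 — ok.
All four E1 rules are satisfied.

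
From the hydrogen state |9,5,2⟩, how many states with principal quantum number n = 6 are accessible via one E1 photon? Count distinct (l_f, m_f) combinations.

3

E1 requires Δl = ±1, so l_f ∈ {4, 6}; with 0 ≤ l_f ≤ n_f−1 = 5, the allowed l_f values are {4}.
For l_f = 4: m_f ∈ {m_i−1, m_i, m_i+1} ∩ [−4, 4] = {1, 2, 3} → 3 states.
Total: 3.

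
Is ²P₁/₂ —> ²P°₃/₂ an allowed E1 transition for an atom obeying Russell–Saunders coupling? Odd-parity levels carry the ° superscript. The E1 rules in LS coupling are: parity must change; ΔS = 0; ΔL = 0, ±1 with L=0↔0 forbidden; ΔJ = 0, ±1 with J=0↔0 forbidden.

allowed

Parity must change: even → odd — ✓.
ΔS = 0: S: 1/2 → 1/2 — ✓.
ΔL = 0, ±1 (not L=0↔0): L: 1 → 1, ΔL = +0 — ✓.
ΔJ = 0, ±1 (not J=0↔0): J: 1/2 → 3/2, ΔJ = +1 — ✓.
All four E1 rules are satisfied.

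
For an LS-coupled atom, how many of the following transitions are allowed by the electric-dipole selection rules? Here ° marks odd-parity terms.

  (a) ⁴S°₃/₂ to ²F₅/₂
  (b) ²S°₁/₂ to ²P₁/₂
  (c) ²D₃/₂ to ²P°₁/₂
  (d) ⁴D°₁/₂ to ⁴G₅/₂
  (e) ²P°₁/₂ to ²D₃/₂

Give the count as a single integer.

(a) forbidden (ΔS, ΔL fail)
(b) allowed
(c) allowed
(d) forbidden (ΔL, ΔJ fail)
(e) allowed
Total allowed: 3 of 5.

3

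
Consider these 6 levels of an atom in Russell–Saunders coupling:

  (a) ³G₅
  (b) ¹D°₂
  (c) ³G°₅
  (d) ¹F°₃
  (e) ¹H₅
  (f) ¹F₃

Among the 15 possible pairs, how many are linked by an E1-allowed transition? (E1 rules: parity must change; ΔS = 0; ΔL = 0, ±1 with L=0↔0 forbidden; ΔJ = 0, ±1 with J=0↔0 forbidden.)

3

(a)–(b): forbidden (ΔS, ΔL, ΔJ).
(a)–(c): allowed.
(a)–(d): forbidden (ΔS, ΔJ).
(a)–(e): forbidden (parity, ΔS).
(a)–(f): forbidden (parity, ΔS, ΔJ).
(b)–(c): forbidden (parity, ΔS, ΔL, ΔJ).
(b)–(d): forbidden (parity).
(b)–(e): forbidden (ΔL, ΔJ).
(b)–(f): allowed.
(c)–(d): forbidden (parity, ΔS, ΔJ).
(c)–(e): forbidden (ΔS).
(c)–(f): forbidden (ΔS, ΔJ).
(d)–(e): forbidden (ΔL, ΔJ).
(d)–(f): allowed.
(e)–(f): forbidden (parity, ΔL, ΔJ).
Allowed pairs: 3 of 15.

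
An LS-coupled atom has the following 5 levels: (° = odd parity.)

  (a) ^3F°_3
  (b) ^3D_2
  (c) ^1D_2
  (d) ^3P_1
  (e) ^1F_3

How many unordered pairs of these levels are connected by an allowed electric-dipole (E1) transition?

1

(a)–(b): allowed.
(a)–(c): forbidden (ΔS).
(a)–(d): forbidden (ΔL, ΔJ).
(a)–(e): forbidden (ΔS).
(b)–(c): forbidden (parity, ΔS).
(b)–(d): forbidden (parity).
(b)–(e): forbidden (parity, ΔS).
(c)–(d): forbidden (parity, ΔS).
(c)–(e): forbidden (parity).
(d)–(e): forbidden (parity, ΔS, ΔL, ΔJ).
Allowed pairs: 1 of 10.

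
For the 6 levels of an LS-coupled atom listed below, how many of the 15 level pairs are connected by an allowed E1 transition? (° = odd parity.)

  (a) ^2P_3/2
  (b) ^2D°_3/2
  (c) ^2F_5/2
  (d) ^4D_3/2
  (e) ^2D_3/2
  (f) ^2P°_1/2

5

(a)–(b): allowed.
(a)–(c): forbidden (parity, ΔL).
(a)–(d): forbidden (parity, ΔS).
(a)–(e): forbidden (parity).
(a)–(f): allowed.
(b)–(c): allowed.
(b)–(d): forbidden (ΔS).
(b)–(e): allowed.
(b)–(f): forbidden (parity).
(c)–(d): forbidden (parity, ΔS).
(c)–(e): forbidden (parity).
(c)–(f): forbidden (ΔL, ΔJ).
(d)–(e): forbidden (parity, ΔS).
(d)–(f): forbidden (ΔS).
(e)–(f): allowed.
Allowed pairs: 5 of 15.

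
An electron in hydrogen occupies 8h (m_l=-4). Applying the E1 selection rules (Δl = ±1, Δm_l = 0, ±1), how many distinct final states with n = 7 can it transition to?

5

E1 requires Δl = ±1, so l_f ∈ {4, 6}; with 0 ≤ l_f ≤ n_f−1 = 6, the allowed l_f values are {4, 6}.
For l_f = 4: m_f ∈ {m_i−1, m_i, m_i+1} ∩ [−4, 4] = {-4, -3} → 2 states.
For l_f = 6: m_f ∈ {m_i−1, m_i, m_i+1} ∩ [−6, 6] = {-5, -4, -3} → 3 states.
Total: 5.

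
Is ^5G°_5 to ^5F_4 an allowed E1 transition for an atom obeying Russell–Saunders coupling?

allowed

Reading off the term symbols: S 2→2, L 4→3, J 5→4, parity odd→even.
ΔL = 0, ±1 (not L=0↔0): L: 4 → 3, ΔL = -1 — passes.
ΔS = 0: S: 2 → 2 — passes.
Parity must change: odd → even — passes.
ΔJ = 0, ±1 (not J=0↔0): J: 5 → 4, ΔJ = -1 — passes.
All four E1 rules are satisfied.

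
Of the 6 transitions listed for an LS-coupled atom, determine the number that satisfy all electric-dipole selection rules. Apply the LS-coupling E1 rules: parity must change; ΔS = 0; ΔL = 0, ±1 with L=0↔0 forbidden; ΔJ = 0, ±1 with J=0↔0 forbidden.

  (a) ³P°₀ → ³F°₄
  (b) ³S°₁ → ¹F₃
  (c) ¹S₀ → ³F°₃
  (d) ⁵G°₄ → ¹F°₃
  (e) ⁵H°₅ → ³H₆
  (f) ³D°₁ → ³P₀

(a) forbidden (parity, ΔL, ΔJ fail)
(b) forbidden (ΔS, ΔL, ΔJ fail)
(c) forbidden (ΔS, ΔL, ΔJ fail)
(d) forbidden (parity, ΔS fail)
(e) forbidden (ΔS fails)
(f) allowed
Total allowed: 1 of 6.

1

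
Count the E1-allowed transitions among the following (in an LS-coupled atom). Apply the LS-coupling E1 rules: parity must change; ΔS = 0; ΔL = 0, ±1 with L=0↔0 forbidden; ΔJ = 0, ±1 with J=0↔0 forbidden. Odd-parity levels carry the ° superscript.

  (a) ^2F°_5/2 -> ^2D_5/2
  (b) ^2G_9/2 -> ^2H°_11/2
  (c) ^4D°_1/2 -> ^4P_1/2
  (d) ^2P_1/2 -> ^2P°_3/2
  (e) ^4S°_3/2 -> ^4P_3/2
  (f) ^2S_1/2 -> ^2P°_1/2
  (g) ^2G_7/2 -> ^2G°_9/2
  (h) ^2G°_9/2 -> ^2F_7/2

(a) allowed
(b) allowed
(c) allowed
(d) allowed
(e) allowed
(f) allowed
(g) allowed
(h) allowed
Total allowed: 8 of 8.

8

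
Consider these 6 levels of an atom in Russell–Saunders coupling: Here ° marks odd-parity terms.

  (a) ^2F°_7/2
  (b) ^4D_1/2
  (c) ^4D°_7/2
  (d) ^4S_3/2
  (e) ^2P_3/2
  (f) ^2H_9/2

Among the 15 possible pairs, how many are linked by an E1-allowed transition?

0

(a)–(b): forbidden (ΔS, ΔJ).
(a)–(c): forbidden (parity, ΔS).
(a)–(d): forbidden (ΔS, ΔL, ΔJ).
(a)–(e): forbidden (ΔL, ΔJ).
(a)–(f): forbidden (ΔL).
(b)–(c): forbidden (ΔJ).
(b)–(d): forbidden (parity, ΔL).
(b)–(e): forbidden (parity, ΔS).
(b)–(f): forbidden (parity, ΔS, ΔL, ΔJ).
(c)–(d): forbidden (ΔL, ΔJ).
(c)–(e): forbidden (ΔS, ΔJ).
(c)–(f): forbidden (ΔS, ΔL).
(d)–(e): forbidden (parity, ΔS).
(d)–(f): forbidden (parity, ΔS, ΔL, ΔJ).
(e)–(f): forbidden (parity, ΔL, ΔJ).
Allowed pairs: 0 of 15.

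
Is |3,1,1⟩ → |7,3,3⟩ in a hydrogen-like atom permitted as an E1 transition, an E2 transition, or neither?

E2

Δl = 3 − 1 = +2; l_i + l_f = 4.
Δm_l = +2.
E1 (Δl = ±1, |Δm_l| ≤ 1): not satisfied.
E2 (Δl = 0,±2, l_i+l_f ≥ 2, |Δm_l| ≤ 2): satisfied.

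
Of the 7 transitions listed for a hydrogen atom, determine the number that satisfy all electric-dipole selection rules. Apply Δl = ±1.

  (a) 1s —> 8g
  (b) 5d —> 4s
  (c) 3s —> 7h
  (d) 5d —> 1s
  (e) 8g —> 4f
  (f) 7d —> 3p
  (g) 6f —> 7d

3

(a) forbidden — Δl = +4 (E1 requires Δl = ±1)
(b) forbidden — Δl = -2 (E1 requires Δl = ±1)
(c) forbidden — Δl = +5 (E1 requires Δl = ±1)
(d) forbidden — Δl = -2 (E1 requires Δl = ±1)
(e) allowed
(f) allowed
(g) allowed
Total allowed: 3 of 7.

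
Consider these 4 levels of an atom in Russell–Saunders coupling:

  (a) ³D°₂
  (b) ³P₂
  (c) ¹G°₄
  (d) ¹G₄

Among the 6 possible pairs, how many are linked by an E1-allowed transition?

2

(a)–(b): allowed.
(a)–(c): forbidden (parity, ΔS, ΔL, ΔJ).
(a)–(d): forbidden (ΔS, ΔL, ΔJ).
(b)–(c): forbidden (ΔS, ΔL, ΔJ).
(b)–(d): forbidden (parity, ΔS, ΔL, ΔJ).
(c)–(d): allowed.
Allowed pairs: 2 of 6.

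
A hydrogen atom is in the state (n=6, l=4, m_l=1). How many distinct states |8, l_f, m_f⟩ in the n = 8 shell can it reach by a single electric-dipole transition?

6

E1 requires Δl = ±1, so l_f ∈ {3, 5}; with 0 ≤ l_f ≤ n_f−1 = 7, the allowed l_f values are {3, 5}.
For l_f = 3: m_f ∈ {m_i−1, m_i, m_i+1} ∩ [−3, 3] = {0, 1, 2} → 3 states.
For l_f = 5: m_f ∈ {m_i−1, m_i, m_i+1} ∩ [−5, 5] = {0, 1, 2} → 3 states.
Total: 6.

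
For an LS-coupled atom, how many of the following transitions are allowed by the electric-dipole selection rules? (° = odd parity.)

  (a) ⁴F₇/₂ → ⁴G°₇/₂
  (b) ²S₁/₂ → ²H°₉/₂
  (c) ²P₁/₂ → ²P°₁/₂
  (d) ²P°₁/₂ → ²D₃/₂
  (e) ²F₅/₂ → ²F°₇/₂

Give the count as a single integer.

(a) allowed
(b) forbidden (ΔL, ΔJ fail)
(c) allowed
(d) allowed
(e) allowed
Total allowed: 4 of 5.

4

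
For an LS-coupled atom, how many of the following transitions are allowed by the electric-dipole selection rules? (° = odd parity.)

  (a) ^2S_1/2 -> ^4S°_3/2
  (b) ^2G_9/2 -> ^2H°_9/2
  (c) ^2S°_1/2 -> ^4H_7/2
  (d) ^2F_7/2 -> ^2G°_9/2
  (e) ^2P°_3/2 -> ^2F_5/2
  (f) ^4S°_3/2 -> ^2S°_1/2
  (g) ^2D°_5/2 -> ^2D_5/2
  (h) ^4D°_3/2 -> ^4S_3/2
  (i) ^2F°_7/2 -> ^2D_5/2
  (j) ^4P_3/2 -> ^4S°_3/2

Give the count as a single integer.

(a) forbidden (ΔS, ΔL fail)
(b) allowed
(c) forbidden (ΔS, ΔL, ΔJ fail)
(d) allowed
(e) forbidden (ΔL fails)
(f) forbidden (parity, ΔS, ΔL fail)
(g) allowed
(h) forbidden (ΔL fails)
(i) allowed
(j) allowed
Total allowed: 5 of 10.

5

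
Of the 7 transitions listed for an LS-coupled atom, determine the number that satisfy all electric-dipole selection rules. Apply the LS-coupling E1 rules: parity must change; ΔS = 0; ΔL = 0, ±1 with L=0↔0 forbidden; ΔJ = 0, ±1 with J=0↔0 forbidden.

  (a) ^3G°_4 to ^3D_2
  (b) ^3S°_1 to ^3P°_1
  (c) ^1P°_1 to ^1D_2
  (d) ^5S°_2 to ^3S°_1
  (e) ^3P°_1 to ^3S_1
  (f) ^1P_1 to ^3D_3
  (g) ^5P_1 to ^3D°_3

(a) forbidden (ΔL, ΔJ fail)
(b) forbidden (parity fails)
(c) allowed
(d) forbidden (parity, ΔS, ΔL fail)
(e) allowed
(f) forbidden (parity, ΔS, ΔJ fail)
(g) forbidden (ΔS, ΔJ fail)
Total allowed: 2 of 7.

2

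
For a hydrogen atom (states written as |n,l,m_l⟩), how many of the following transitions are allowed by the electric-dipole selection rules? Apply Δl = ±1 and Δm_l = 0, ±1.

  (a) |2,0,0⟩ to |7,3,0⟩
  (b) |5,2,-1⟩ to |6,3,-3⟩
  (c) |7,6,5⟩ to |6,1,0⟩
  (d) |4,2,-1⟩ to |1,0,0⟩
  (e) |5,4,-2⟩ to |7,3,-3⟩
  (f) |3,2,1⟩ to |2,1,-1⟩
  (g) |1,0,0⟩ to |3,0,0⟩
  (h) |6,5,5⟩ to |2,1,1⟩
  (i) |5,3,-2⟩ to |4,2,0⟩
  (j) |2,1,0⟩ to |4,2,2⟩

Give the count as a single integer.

1

(a) forbidden — Δl = +3 (E1 requires Δl = ±1)
(b) forbidden — Δm_l = -2 (E1 requires Δm_l = 0, ±1)
(c) forbidden — Δl = -5 (E1 requires Δl = ±1); Δm_l = -5 (E1 requires Δm_l = 0, ±1)
(d) forbidden — Δl = -2 (E1 requires Δl = ±1)
(e) allowed
(f) forbidden — Δm_l = -2 (E1 requires Δm_l = 0, ±1)
(g) forbidden — Δl = +0 (E1 requires Δl = ±1)
(h) forbidden — Δl = -4 (E1 requires Δl = ±1); Δm_l = -4 (E1 requires Δm_l = 0, ±1)
(i) forbidden — Δm_l = +2 (E1 requires Δm_l = 0, ±1)
(j) forbidden — Δm_l = +2 (E1 requires Δm_l = 0, ±1)
Total allowed: 1 of 10.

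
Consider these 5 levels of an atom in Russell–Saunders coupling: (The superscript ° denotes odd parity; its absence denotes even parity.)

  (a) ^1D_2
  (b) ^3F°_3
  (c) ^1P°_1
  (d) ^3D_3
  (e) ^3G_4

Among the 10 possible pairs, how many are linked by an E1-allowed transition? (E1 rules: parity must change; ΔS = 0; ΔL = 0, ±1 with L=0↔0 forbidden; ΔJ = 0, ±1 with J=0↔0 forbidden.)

3

(a)–(b): forbidden (ΔS).
(a)–(c): allowed.
(a)–(d): forbidden (parity, ΔS).
(a)–(e): forbidden (parity, ΔS, ΔL, ΔJ).
(b)–(c): forbidden (parity, ΔS, ΔL, ΔJ).
(b)–(d): allowed.
(b)–(e): allowed.
(c)–(d): forbidden (ΔS, ΔJ).
(c)–(e): forbidden (ΔS, ΔL, ΔJ).
(d)–(e): forbidden (parity, ΔL).
Allowed pairs: 3 of 10.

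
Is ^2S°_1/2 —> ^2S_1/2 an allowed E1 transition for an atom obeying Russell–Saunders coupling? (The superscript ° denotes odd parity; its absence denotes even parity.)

forbidden

Parity must change: odd → even — passes.
ΔS = 0: S: 1/2 → 1/2 — passes.
ΔL = 0, ±1 (not L=0↔0): L: 0 → 0, ΔL = +0 — fails.
ΔJ = 0, ±1 (not J=0↔0): J: 1/2 → 1/2, ΔJ = +0 — passes.
Rule(s) violated: ΔL.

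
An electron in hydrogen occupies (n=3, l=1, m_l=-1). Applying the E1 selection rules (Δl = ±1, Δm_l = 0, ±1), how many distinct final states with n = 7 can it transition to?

4

E1 requires Δl = ±1, so l_f ∈ {0, 2}; with 0 ≤ l_f ≤ n_f−1 = 6, the allowed l_f values are {0, 2}.
For l_f = 0: m_f ∈ {m_i−1, m_i, m_i+1} ∩ [−0, 0] = {0} → 1 state.
For l_f = 2: m_f ∈ {m_i−1, m_i, m_i+1} ∩ [−2, 2] = {-2, -1, 0} → 3 states.
Total: 4.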